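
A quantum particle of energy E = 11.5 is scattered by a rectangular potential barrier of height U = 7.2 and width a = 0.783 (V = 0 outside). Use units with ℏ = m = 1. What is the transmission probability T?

E > U: inside the barrier k₂ = √(2m(E − U))/ℏ = 2.933, k₂a = 2.296.
Matching at both interfaces gives T⁻¹ = 1 + U² sin²(k₂a) / [4E(E − U)] = 1.147, hence T = 0.872.

T = 0.872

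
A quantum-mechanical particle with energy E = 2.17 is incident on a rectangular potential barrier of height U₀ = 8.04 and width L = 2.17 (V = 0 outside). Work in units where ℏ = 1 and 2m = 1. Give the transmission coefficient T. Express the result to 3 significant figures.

Since E < U₀ the interior solution is evanescent with decay constant κ = √(2m(U₀ − E))/ℏ = 2.423.
κL = 5.257, sinh(κL) = 96.00.
The exact tunnelling result is T⁻¹ = 1 + U₀² sinh²(κL) / [4E(U₀ − E)] = 11690, so T = 0.0000855.

T = 0.0000855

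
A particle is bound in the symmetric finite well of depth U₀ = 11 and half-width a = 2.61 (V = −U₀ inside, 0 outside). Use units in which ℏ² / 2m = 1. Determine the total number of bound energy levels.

The dimensionless depth is z₀ = a√(2mU₀)/ℏ = 2.61 × √(11.00) = 8.656.
The even/odd transcendental equations gain one root per π/2 in z₀, giving N = 1 + ⌊2z₀/π⌋ = 1 + ⌊5.511⌋ = 6.

N = 6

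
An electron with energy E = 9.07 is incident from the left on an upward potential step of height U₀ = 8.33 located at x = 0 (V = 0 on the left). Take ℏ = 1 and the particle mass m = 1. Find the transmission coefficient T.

The wavenumbers are k₁ = √(2mE)/ℏ = 4.259 on the left and k₂ = √(2m(E − U₀))/ℏ = 1.217 on the right.
Matching ψ and ψ′ at x = 0 gives r = (k₁ − k₂)/(k₁ + k₂), so R = r² = 0.3087 and T = 1 − R = 0.6913.

T = 0.691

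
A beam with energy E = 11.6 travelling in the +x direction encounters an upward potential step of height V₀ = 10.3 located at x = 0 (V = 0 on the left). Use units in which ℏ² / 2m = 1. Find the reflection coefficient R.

The wavenumbers are k₁ = √(2mE)/ℏ = 3.406 on the left and k₂ = √(2m(E − V₀))/ℏ = 1.140 on the right.
Matching ψ and ψ′ at x = 0 gives r = (k₁ − k₂)/(k₁ + k₂), so R = r² = 0.2484 and T = 1 − R = 0.7516.

R = 0.248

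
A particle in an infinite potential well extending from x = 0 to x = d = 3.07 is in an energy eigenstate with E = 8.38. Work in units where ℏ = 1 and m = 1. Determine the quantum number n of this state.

n = 4

From E_n = n²π²ℏ²/(2md²) invert to n = √(2md²E)/(πℏ).
n = (3.07/π) × √(2 × 1 × 8.38) = 4.001 → n = 4.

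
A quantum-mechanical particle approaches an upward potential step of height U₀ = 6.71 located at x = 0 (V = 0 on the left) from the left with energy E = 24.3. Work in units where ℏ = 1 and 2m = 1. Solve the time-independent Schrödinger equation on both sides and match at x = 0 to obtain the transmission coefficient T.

The wavenumbers are k₁ = √(2mE)/ℏ = 4.930 on the left and k₂ = √(2m(E − U₀))/ℏ = 4.194 on the right.
Matching ψ and ψ′ at x = 0 gives r = (k₁ − k₂)/(k₁ + k₂), so R = r² = 0.006498 and T = 1 − R = 0.9935.

T = 0.994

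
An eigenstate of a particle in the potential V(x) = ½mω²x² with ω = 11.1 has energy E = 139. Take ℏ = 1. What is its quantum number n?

n = 12

E_n = ℏω(n + ½) ⇒ n = E/(ℏω) − ½ = 139/11.1 − 0.5 = 12.023 → n = 12.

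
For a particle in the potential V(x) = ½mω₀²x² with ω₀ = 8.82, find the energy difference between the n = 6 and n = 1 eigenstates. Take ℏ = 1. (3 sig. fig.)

E_n = ℏω₀(n + ½), so ΔE = (6 − 1) ℏω₀ = 5 × 8.82 = 44.10.

ΔE = 44.1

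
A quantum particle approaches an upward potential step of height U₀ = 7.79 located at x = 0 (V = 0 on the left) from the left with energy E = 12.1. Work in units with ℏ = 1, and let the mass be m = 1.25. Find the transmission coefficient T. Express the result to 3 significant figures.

The wavenumbers are k₁ = √(2mE)/ℏ = 5.500 on the left and k₂ = √(2m(E − U₀))/ℏ = 3.283 on the right.
Continuity of ψ and ψ′ at the step yields the reflection amplitude r = (k₁ − k₂)/(k₁ + k₂) = 0.2525; thus R = |r|² = 0.06375, T = 0.9363.

T = 0.936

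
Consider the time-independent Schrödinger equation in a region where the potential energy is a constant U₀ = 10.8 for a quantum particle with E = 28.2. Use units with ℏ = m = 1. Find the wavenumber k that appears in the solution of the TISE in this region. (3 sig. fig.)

With E > U₀ the solution is oscillatory, ψ ∝ e^{±ikx} with k = √(2m(E − U₀))/ℏ.
k = √(2 × 1 × 17.4) = 5.899.

k = 5.90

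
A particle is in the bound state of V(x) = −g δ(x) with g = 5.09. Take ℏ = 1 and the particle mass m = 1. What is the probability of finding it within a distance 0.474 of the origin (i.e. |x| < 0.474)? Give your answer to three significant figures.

P = 0.992

The normalised bound state is ψ = √κ e^{−κ|x|} with κ = mg/ℏ² = 5.090.
P(|x| < d) = ∫_{−d}^{d} κ e^{−2κ|x|} dx = 1 − e^{−2κd} = 1 − e^{−4.825} = 0.9920.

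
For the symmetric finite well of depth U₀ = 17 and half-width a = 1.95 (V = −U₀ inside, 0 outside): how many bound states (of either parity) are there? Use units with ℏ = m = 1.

N = 8

Define the well-strength parameter z₀ = (a/ℏ)√(2mU₀) = 1.95 × √(2·1·17) = 11.37.
A new bound state (alternating even/odd) appears each time z₀ passes a multiple of π/2, so N = ⌊2z₀/π⌋ + 1 = ⌊7.239⌋ + 1 = 8.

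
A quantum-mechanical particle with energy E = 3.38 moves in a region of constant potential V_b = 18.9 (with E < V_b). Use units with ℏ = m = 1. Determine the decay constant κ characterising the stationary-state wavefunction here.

κ = 5.57

Since E < V_b the TISE in this region is ψ'' = κ²ψ with κ = √(2m(V_b − E))/ℏ.
κ = √(2 × 1 × 15.52) = 5.571.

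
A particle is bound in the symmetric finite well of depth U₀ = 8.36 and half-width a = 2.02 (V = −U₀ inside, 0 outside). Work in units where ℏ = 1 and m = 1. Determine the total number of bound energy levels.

Define the well-strength parameter z₀ = (a/ℏ)√(2mU₀) = 2.02 × √(2·1·8.36) = 8.260.
A new bound state (alternating even/odd) appears each time z₀ passes a multiple of π/2, so N = ⌊2z₀/π⌋ + 1 = ⌊5.258⌋ + 1 = 6.

N = 6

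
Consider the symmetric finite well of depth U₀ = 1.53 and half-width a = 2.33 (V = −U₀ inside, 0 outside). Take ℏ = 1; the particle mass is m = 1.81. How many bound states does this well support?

Define the well-strength parameter z₀ = (a/ℏ)√(2mU₀) = 2.33 × √(2·1.81·1.53) = 5.483.
A new bound state (alternating even/odd) appears each time z₀ passes a multiple of π/2, so N = ⌊2z₀/π⌋ + 1 = ⌊3.491⌋ + 1 = 4.

N = 4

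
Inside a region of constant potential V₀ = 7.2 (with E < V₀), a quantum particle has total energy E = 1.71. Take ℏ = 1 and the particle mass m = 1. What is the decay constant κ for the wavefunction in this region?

Since E < V₀ the TISE in this region is ψ'' = κ²ψ with κ = √(2m(V₀ − E))/ℏ.
κ = √(2 × 1 × 5.49) = 3.314.

κ = 3.31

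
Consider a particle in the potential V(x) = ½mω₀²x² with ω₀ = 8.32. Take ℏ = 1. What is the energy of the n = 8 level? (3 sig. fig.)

E = 70.7

Using E_n = (n + ½)ℏω₀: E_8 = 8.5 × 8.32 = 70.72.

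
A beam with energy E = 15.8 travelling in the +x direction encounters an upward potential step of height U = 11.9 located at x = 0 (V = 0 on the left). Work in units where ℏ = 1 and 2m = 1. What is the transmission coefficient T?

T = 0.887

On each side the TISE gives plane waves with k = √(2m(E − V))/ℏ: k₁ = √(2·½·15.8) = 3.975, k₂ = √(2·½·3.9) = 1.975.
Matching ψ and ψ′ at x = 0 gives r = (k₁ − k₂)/(k₁ + k₂), so R = r² = 0.1130 and T = 1 − R = 0.8870.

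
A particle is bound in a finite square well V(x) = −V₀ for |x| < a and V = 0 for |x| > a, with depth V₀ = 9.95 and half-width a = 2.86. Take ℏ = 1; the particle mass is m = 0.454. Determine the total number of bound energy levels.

N = 6

Define the well-strength parameter z₀ = (a/ℏ)√(2mV₀) = 2.86 × √(2·0.454·9.95) = 8.596.
The even/odd transcendental equations gain one root per π/2 in z₀, giving N = 1 + ⌊2z₀/π⌋ = 1 + ⌊5.473⌋ = 6.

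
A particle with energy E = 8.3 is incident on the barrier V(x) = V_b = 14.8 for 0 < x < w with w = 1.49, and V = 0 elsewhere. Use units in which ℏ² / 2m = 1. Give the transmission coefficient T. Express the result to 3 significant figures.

Since E < V_b the interior solution is evanescent with decay constant κ = √(2m(V_b − E))/ℏ = 2.550.
κw = 3.799, sinh(κw) = 22.31.
Matching ψ, ψ′ at both faces gives T = [1 + V_b² sinh²(κw) / (4E(V_b − E))]⁻¹ = 1/506.3 = 0.00198.

T = 0.00198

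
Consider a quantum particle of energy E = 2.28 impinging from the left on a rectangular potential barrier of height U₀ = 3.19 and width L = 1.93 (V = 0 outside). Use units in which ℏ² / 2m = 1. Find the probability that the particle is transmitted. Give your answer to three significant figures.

T = 0.0795

E < U₀: inside the barrier ψ ∝ e^{±κx} with κ = √(2m(U₀ − E))/ℏ = 0.9539.
κL = 1.841, sinh(κL) = 3.072.
The exact tunnelling result is T⁻¹ = 1 + U₀² sinh²(κL) / [4E(U₀ − E)] = 12.57, so T = 0.0795.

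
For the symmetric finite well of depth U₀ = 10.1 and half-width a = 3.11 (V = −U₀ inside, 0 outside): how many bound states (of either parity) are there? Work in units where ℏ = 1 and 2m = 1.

The dimensionless depth is z₀ = a√(2mU₀)/ℏ = 3.11 × √(10.10) = 9.884.
A new bound state (alternating even/odd) appears each time z₀ passes a multiple of π/2, so N = ⌊2z₀/π⌋ + 1 = ⌊6.292⌋ + 1 = 7.

N = 7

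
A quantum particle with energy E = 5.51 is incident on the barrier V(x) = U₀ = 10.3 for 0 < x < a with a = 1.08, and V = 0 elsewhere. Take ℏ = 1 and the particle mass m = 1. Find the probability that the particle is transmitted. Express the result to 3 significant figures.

E < U₀: inside the barrier ψ ∝ e^{±κx} with κ = √(2m(U₀ − E))/ℏ = 3.095.
κa = 3.343, sinh(κa) = 14.13.
The exact tunnelling result is T⁻¹ = 1 + U₀² sinh²(κa) / [4E(U₀ − E)] = 201.7, so T = 0.00496.

T = 0.00496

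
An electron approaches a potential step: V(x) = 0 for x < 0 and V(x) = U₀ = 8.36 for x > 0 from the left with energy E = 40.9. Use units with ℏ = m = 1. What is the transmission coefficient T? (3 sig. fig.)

T = 0.997

On each side the TISE gives plane waves with k = √(2m(E − V))/ℏ: k₁ = √(2·1·40.9) = 9.044, k₂ = √(2·1·32.54) = 8.067.
Continuity of ψ and ψ′ at the step yields the reflection amplitude r = (k₁ − k₂)/(k₁ + k₂) = 0.05710; thus R = |r|² = 0.003261, T = 0.9967.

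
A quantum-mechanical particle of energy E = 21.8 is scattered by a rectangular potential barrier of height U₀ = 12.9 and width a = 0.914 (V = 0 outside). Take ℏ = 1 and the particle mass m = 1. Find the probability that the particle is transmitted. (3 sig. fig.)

E > U₀: inside the barrier k₂ = √(2m(E − U₀))/ℏ = 4.219, k₂a = 3.856.
Matching at both interfaces gives T⁻¹ = 1 + U₀² sin²(k₂a) / [4E(E − U₀)] = 1.092, hence T = 0.916.

T = 0.916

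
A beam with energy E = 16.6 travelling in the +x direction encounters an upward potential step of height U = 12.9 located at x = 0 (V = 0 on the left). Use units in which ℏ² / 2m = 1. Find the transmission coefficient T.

T = 0.871

On each side the TISE gives plane waves with k = √(2m(E − V))/ℏ: k₁ = √(2·½·16.6) = 4.074, k₂ = √(2·½·3.7) = 1.924.
Continuity of ψ and ψ′ at the step yields the reflection amplitude r = (k₁ − k₂)/(k₁ + k₂) = 0.3586; thus R = |r|² = 0.1286, T = 0.8714.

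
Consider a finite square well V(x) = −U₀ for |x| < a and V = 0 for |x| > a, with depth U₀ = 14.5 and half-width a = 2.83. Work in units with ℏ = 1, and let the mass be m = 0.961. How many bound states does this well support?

N = 10

Define the well-strength parameter z₀ = (a/ℏ)√(2mU₀) = 2.83 × √(2·0.961·14.5) = 14.94.
The even/odd transcendental equations gain one root per π/2 in z₀, giving N = 1 + ⌊2z₀/π⌋ = 1 + ⌊9.511⌋ = 10.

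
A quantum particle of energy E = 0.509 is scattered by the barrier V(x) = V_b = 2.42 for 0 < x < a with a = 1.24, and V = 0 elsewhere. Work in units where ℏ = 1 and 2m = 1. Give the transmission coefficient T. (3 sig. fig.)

T = 0.0843

E < V_b: inside the barrier ψ ∝ e^{±κx} with κ = √(2m(V_b − E))/ℏ = 1.382.
κa = 1.714, sinh(κa) = 2.686.
The exact tunnelling result is T⁻¹ = 1 + V_b² sinh²(κa) / [4E(V_b − E)] = 11.86, so T = 0.0843.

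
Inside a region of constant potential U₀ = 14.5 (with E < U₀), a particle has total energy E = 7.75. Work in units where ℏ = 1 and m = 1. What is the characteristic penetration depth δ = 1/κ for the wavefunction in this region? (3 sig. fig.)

δ = 0.272

Since E < U₀ the TISE in this region is ψ'' = κ²ψ with κ = √(2m(U₀ − E))/ℏ.
κ = √(2 × 1 × 6.75) = 3.674. The penetration depth is δ = 1/κ = 0.272.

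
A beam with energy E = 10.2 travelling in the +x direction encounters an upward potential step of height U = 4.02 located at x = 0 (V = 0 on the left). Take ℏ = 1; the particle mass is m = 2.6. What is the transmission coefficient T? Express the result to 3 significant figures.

On each side the TISE gives plane waves with k = √(2m(E − V))/ℏ: k₁ = √(2·2.6·10.2) = 7.283, k₂ = √(2·2.6·6.18) = 5.669.
Matching ψ and ψ′ at x = 0 gives r = (k₁ − k₂)/(k₁ + k₂), so R = r² = 0.01553 and T = 1 − R = 0.9845.

T = 0.984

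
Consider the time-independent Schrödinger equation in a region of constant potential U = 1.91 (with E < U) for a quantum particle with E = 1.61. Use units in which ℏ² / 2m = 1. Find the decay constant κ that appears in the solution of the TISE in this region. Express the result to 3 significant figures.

κ = 0.548

Since E < U the TISE in this region is ψ'' = κ²ψ with κ = √(2m(U − E))/ℏ.
κ = √(2 × 0.5 × 0.3) = 0.5477.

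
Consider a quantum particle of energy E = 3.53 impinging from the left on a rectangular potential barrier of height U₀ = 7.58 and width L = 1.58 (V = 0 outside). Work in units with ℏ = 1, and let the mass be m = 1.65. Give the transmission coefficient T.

Since E < U₀ the interior solution is evanescent with decay constant κ = √(2m(U₀ − E))/ℏ = 3.656.
κL = 5.776, sinh(κL) = 161.3.
The exact tunnelling result is T⁻¹ = 1 + U₀² sinh²(κL) / [4E(U₀ − E)] = 26130, so T = 0.0000383.

T = 0.0000383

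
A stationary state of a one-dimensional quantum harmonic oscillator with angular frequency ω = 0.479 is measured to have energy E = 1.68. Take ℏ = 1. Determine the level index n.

n = 3

Invert E_n = (n + ½)ℏω: n = E/ℏω − ½ = 3.007, so n = 3.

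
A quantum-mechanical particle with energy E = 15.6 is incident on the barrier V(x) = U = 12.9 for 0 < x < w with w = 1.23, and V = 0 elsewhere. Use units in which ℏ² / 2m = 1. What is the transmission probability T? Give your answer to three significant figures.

E > U: inside the barrier k₂ = √(2m(E − U))/ℏ = 1.643, k₂w = 2.021.
Matching at both interfaces gives T⁻¹ = 1 + U² sin²(k₂w) / [4E(E − U)] = 1.801, hence T = 0.555.

T = 0.555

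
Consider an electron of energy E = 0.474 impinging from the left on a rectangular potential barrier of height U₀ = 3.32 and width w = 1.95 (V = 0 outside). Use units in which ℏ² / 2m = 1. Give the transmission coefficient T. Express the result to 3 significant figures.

Since E < U₀ the interior solution is evanescent with decay constant κ = √(2m(U₀ − E))/ℏ = 1.687.
κw = 3.290, sinh(κw) = 13.40.
The exact tunnelling result is T⁻¹ = 1 + U₀² sinh²(κw) / [4E(U₀ − E)] = 367.7, so T = 0.00272.

T = 0.00272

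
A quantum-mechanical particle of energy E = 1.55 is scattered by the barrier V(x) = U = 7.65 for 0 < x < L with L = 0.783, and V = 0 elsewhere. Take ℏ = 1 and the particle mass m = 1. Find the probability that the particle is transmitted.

T = 0.0109

Since E < U the interior solution is evanescent with decay constant κ = √(2m(U − E))/ℏ = 3.493.
κL = 2.735, sinh(κL) = 7.672.
The exact tunnelling result is T⁻¹ = 1 + U² sinh²(κL) / [4E(U − E)] = 92.07, so T = 0.0109.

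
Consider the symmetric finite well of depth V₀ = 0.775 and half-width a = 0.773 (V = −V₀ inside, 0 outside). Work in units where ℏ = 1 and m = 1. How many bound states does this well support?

The dimensionless depth is z₀ = a√(2mV₀)/ℏ = 0.773 × √(1.550) = 0.9624.
The even/odd transcendental equations gain one root per π/2 in z₀, giving N = 1 + ⌊2z₀/π⌋ = 1 + ⌊0.6127⌋ = 1.

N = 1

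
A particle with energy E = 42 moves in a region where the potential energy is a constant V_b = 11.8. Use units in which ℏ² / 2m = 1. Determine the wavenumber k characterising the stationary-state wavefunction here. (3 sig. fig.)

k = 5.50

With E > V_b the solution is oscillatory, ψ ∝ e^{±ikx} with k = √(2m(E − V_b))/ℏ.
k = √(2 × 0.5 × 30.2) = 5.495.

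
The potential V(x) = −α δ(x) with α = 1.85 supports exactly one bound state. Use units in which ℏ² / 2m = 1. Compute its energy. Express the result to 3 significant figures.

E = -0.856

The bound state is ψ(x) = √κ e^{−κ|x|}. The derivative jump ψ'(0⁺) − ψ'(0⁻) = −(2mα/ℏ²)ψ(0) fixes κ = mα/ℏ² = 0.9250.
Then E = −ℏ²κ²/(2m) = −mα²/(2ℏ²) = -0.8556.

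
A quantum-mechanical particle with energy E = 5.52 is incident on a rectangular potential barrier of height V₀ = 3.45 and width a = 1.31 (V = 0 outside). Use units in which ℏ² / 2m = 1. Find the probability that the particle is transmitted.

E > V₀: inside the barrier k₂ = √(2m(E − V₀))/ℏ = 1.439, k₂a = 1.885.
T = [1 + V₀² sin²(k₂a) / (4E(E − V₀))]⁻¹ = 1/1.236 = 0.809.

T = 0.809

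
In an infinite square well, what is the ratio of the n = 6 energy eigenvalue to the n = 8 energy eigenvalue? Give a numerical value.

E_n = n²π²ℏ²/(2mL²) so the ratio is n₂²/n₁² = 36/64 = 0.5625.

0.5625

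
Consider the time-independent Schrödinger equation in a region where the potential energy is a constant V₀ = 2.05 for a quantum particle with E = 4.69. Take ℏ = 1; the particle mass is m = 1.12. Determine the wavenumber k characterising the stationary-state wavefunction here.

With E > V₀ the solution is oscillatory, ψ ∝ e^{±ikx} with k = √(2m(E − V₀))/ℏ.
k = √(2 × 1.12 × 2.64) = 2.432.

k = 2.43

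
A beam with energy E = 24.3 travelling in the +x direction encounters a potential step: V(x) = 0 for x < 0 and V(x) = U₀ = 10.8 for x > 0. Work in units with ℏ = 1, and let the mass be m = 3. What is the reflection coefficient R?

The wavenumbers are k₁ = √(2mE)/ℏ = 12.07 on the left and k₂ = √(2m(E − U₀))/ℏ = 9.000 on the right.
Matching ψ and ψ′ at x = 0 gives r = (k₁ − k₂)/(k₁ + k₂), so R = r² = 0.02129 and T = 1 − R = 0.9787.

R = 0.0213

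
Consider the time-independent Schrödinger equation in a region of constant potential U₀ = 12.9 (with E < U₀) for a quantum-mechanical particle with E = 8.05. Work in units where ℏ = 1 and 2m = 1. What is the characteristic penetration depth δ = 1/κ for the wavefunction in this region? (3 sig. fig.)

Since E < U₀ the TISE in this region is ψ'' = κ²ψ with κ = √(2m(U₀ − E))/ℏ.
κ = √(2 × 0.5 × 4.85) = 2.202. The penetration depth is δ = 1/κ = 0.454.

δ = 0.454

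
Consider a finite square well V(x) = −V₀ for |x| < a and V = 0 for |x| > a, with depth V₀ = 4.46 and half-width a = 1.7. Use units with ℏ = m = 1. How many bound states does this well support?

The dimensionless depth is z₀ = a√(2mV₀)/ℏ = 1.7 × √(8.920) = 5.077.
A new bound state (alternating even/odd) appears each time z₀ passes a multiple of π/2, so N = ⌊2z₀/π⌋ + 1 = ⌊3.232⌋ + 1 = 4.

N = 4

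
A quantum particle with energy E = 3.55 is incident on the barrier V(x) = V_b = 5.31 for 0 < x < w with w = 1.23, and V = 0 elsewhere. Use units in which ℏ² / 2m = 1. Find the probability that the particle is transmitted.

E < V_b: inside the barrier ψ ∝ e^{±κx} with κ = √(2m(V_b − E))/ℏ = 1.327.
κw = 1.632, sinh(κw) = 2.459.
Matching ψ, ψ′ at both faces gives T = [1 + V_b² sinh²(κw) / (4E(V_b − E))]⁻¹ = 1/7.820 = 0.128.

T = 0.128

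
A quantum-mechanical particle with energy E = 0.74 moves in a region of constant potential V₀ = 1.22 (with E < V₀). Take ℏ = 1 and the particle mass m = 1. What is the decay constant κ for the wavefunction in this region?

κ = 0.980

Since E < V₀ the TISE in this region is ψ'' = κ²ψ with κ = √(2m(V₀ − E))/ℏ.
κ = √(2 × 1 × 0.48) = 0.9798.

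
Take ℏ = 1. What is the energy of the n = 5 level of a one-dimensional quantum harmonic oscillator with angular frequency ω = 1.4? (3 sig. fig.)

E = 7.70

Using E_n = (n + ½)ℏω: E_5 = 5.5 × 1.4 = 7.700.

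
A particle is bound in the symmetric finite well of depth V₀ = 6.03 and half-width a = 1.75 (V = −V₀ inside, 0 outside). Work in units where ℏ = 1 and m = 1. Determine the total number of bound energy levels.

The dimensionless depth is z₀ = a√(2mV₀)/ℏ = 1.75 × √(12.06) = 6.077.
A new bound state (alternating even/odd) appears each time z₀ passes a multiple of π/2, so N = ⌊2z₀/π⌋ + 1 = ⌊3.869⌋ + 1 = 4.

N = 4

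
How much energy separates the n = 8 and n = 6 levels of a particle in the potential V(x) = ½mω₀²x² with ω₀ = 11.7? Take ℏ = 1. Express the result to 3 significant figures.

E_n = ℏω₀(n + ½), so ΔE = (8 − 6) ℏω₀ = 2 × 11.7 = 23.40.

ΔE = 23.4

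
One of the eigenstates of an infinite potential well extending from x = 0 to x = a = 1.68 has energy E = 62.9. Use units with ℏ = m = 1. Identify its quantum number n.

From E_n = n²π²ℏ²/(2ma²) invert to n = √(2ma²E)/(πℏ).
n = (1.68/π) × √(2 × 1 × 62.9) = 5.998 → n = 6.

n = 6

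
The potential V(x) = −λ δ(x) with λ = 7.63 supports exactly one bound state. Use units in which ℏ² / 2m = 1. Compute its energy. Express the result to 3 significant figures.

E = -14.6

The bound state is ψ(x) = √κ e^{−κ|x|}. The derivative jump ψ'(0⁺) − ψ'(0⁻) = −(2mλ/ℏ²)ψ(0) fixes κ = mλ/ℏ² = 3.815.
Then E = −ℏ²κ²/(2m) = −mλ²/(2ℏ²) = -14.55.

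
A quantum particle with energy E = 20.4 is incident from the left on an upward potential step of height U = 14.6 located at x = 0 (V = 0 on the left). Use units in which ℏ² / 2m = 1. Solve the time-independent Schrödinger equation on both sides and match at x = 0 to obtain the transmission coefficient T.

On each side the TISE gives plane waves with k = √(2m(E − V))/ℏ: k₁ = √(2·½·20.4) = 4.517, k₂ = √(2·½·5.8) = 2.408.
Matching ψ and ψ′ at x = 0 gives r = (k₁ − k₂)/(k₁ + k₂), so R = r² = 0.09269 and T = 1 − R = 0.9073.

T = 0.907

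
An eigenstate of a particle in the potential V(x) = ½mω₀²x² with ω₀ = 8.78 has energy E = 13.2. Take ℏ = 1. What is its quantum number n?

n = 1

E_n = ℏω₀(n + ½) ⇒ n = E/(ℏω₀) − ½ = 13.2/8.78 − 0.5 = 1.003 → n = 1.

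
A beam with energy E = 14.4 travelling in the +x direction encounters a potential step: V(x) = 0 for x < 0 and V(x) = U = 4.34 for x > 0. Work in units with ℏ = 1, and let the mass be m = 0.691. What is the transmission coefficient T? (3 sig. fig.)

T = 0.992

The wavenumbers are k₁ = √(2mE)/ℏ = 4.461 on the left and k₂ = √(2m(E − U))/ℏ = 3.729 on the right.
Continuity of ψ and ψ′ at the step yields the reflection amplitude r = (k₁ − k₂)/(k₁ + k₂) = 0.08943; thus R = |r|² = 0.007997, T = 0.9920.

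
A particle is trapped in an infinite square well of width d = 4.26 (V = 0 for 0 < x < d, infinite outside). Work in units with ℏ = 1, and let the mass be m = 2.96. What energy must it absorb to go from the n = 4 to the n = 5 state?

ΔE = 0.827

E_n = n²π²ℏ²/(2md²), so ΔE = (5² − 4²) π²ℏ²/(2md²).
ΔE = 9 × π² / (2 × 2.96 × 4.26²) = 0.8268.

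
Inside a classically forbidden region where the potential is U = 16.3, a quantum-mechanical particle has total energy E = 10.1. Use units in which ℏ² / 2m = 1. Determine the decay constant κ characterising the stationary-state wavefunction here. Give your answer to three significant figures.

Since E < U the TISE in this region is ψ'' = κ²ψ with κ = √(2m(U − E))/ℏ.
κ = √(2 × 0.5 × 6.2) = 2.490.

κ = 2.49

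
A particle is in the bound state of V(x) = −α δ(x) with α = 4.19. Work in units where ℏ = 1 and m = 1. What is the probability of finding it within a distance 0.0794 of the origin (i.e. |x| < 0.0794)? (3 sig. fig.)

The normalised bound state is ψ = √κ e^{−κ|x|} with κ = mα/ℏ² = 4.190.
P(|x| < d) = ∫_{−d}^{d} κ e^{−2κ|x|} dx = 1 − e^{−2κd} = 1 − e^{−0.6654} = 0.4859.

P = 0.486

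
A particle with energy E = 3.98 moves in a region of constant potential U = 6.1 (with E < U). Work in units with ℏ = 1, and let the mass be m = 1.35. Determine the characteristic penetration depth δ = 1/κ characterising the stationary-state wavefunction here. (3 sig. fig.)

Since E < U the TISE in this region is ψ'' = κ²ψ with κ = √(2m(U − E))/ℏ.
κ = √(2 × 1.35 × 2.12) = 2.392. The penetration depth is δ = 1/κ = 0.418.

δ = 0.418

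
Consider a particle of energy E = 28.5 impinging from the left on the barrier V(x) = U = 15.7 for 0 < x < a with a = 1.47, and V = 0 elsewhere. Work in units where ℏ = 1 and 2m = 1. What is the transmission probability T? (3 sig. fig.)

E > U: inside the barrier k₂ = √(2m(E − U))/ℏ = 3.578, k₂a = 5.259.
Matching at both interfaces gives T⁻¹ = 1 + U² sin²(k₂a) / [4E(E − U)] = 1.123, hence T = 0.890.

T = 0.890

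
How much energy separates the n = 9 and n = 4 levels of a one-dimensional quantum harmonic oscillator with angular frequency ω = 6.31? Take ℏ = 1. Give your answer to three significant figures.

ΔE = 31.6

E_n = ℏω(n + ½), so ΔE = (9 − 4) ℏω = 5 × 6.31 = 31.55.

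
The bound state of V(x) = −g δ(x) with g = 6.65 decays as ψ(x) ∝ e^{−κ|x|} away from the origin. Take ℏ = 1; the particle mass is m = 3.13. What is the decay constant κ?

Integrating the TISE across x = 0 gives the cusp condition ψ'(0⁺) − ψ'(0⁻) = −(2mg/ℏ²)ψ(0).
With ψ ∝ e^{−κ|x|} this yields −2κ = −2mg/ℏ², so κ = mg/ℏ² = 20.81.

κ = 20.8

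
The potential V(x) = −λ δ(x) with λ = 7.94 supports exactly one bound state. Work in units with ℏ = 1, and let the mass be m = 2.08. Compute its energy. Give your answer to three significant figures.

E = -65.6

For x ≠ 0 the bound state is ψ ∝ e^{−κ|x|}; integrating the TISE across the delta gives the cusp condition 2κ = 2mλ/ℏ², so κ = 16.52.
Then E = −ℏ²κ²/(2m) = −mλ²/(2ℏ²) = -65.57.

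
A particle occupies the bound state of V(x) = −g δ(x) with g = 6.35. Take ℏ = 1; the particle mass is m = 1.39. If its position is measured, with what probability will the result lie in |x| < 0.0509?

P = 0.593

The normalised bound state is ψ = √κ e^{−κ|x|} with κ = mg/ℏ² = 8.827.
P(|x| < d) = ∫_{−d}^{d} κ e^{−2κ|x|} dx = 1 − e^{−2κd} = 1 − e^{−0.8985} = 0.5928.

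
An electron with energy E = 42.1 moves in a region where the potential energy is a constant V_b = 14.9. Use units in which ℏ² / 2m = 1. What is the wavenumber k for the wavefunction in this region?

With E > V_b the solution is oscillatory, ψ ∝ e^{±ikx} with k = √(2m(E − V_b))/ℏ.
k = √(2 × 0.5 × 27.2) = 5.215.

k = 5.22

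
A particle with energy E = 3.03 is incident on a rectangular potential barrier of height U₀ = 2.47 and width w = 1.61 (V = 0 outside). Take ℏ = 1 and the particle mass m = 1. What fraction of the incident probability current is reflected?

R = 0.469

E > U₀: inside the barrier k₂ = √(2m(E − U₀))/ℏ = 1.058, k₂w = 1.704.
Matching at both interfaces gives T⁻¹ = 1 + U₀² sin²(k₂w) / [4E(E − U₀)] = 1.883, hence T = 0.531.
R = 1 − T = 0.469.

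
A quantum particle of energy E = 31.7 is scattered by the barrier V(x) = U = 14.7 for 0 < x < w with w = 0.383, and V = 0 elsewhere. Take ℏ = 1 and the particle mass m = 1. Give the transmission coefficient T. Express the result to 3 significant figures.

Above the barrier the interior wavenumber is k₂ = √(2m(E − U))/ℏ = 5.831, giving phase k₂w = 2.233.
T = [1 + U² sin²(k₂w) / (4E(E − U))]⁻¹ = 1/1.062 = 0.941.

T = 0.941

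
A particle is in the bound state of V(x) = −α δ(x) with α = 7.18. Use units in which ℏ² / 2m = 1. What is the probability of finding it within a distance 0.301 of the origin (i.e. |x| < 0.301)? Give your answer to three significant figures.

P = 0.885

The normalised bound state is ψ = √κ e^{−κ|x|} with κ = mα/ℏ² = 3.590.
P(|x| < d) = ∫_{−d}^{d} κ e^{−2κ|x|} dx = 1 − e^{−2κd} = 1 − e^{−2.161} = 0.8848.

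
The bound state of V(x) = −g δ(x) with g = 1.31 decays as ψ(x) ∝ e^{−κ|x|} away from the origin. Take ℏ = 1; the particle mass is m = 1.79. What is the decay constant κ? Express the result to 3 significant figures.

κ = 2.34

Integrating the TISE across x = 0 gives the cusp condition ψ'(0⁺) − ψ'(0⁻) = −(2mg/ℏ²)ψ(0).
With ψ ∝ e^{−κ|x|} this yields −2κ = −2mg/ℏ², so κ = mg/ℏ² = 2.345.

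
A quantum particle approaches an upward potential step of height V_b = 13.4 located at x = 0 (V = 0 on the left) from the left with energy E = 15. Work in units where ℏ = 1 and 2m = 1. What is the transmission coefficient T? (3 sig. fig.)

The wavenumbers are k₁ = √(2mE)/ℏ = 3.873 on the left and k₂ = √(2m(E − V_b))/ℏ = 1.265 on the right.
Matching ψ and ψ′ at x = 0 gives r = (k₁ − k₂)/(k₁ + k₂), so R = r² = 0.2577 and T = 1 − R = 0.7423.

T = 0.742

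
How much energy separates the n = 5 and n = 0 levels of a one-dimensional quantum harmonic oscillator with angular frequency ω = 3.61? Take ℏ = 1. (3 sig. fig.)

ΔE = 18.1

E_n = ℏω(n + ½), so ΔE = (5 − 0) ℏω = 5 × 3.61 = 18.05.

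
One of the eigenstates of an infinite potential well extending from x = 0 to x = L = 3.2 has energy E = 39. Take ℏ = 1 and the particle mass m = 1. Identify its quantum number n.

From E_n = n²π²ℏ²/(2mL²) invert to n = √(2mL²E)/(πℏ).
n = (3.2/π) × √(2 × 1 × 39) = 8.996 → n = 9.

n = 9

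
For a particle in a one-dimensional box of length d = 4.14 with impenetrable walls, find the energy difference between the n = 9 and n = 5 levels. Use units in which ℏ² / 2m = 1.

E_n = n²π²ℏ²/(2md²), so ΔE = (9² − 5²) π²ℏ²/(2md²).
ΔE = 56 × π² / (2 × 0.5 × 4.14²) = 32.25.

ΔE = 32.2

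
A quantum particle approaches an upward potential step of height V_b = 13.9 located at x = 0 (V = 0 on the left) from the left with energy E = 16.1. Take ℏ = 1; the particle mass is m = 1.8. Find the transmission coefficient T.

T = 0.788

The wavenumbers are k₁ = √(2mE)/ℏ = 7.613 on the left and k₂ = √(2m(E − V_b))/ℏ = 2.814 on the right.
Matching ψ and ψ′ at x = 0 gives r = (k₁ − k₂)/(k₁ + k₂), so R = r² = 0.2118 and T = 1 − R = 0.7882.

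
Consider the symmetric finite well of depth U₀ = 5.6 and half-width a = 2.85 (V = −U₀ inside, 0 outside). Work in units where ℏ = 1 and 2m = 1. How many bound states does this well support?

Define the well-strength parameter z₀ = (a/ℏ)√(2mU₀) = 2.85 × √(2·0.5·5.6) = 6.744.
A new bound state (alternating even/odd) appears each time z₀ passes a multiple of π/2, so N = ⌊2z₀/π⌋ + 1 = ⌊4.294⌋ + 1 = 5.

N = 5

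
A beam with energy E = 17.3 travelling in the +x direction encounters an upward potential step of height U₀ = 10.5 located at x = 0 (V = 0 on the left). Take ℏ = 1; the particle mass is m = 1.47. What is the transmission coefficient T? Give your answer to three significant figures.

The wavenumbers are k₁ = √(2mE)/ℏ = 7.132 on the left and k₂ = √(2m(E − U₀))/ℏ = 4.471 on the right.
Continuity of ψ and ψ′ at the step yields the reflection amplitude r = (k₁ − k₂)/(k₁ + k₂) = 0.2293; thus R = |r|² = 0.05258, T = 0.9474.

T = 0.947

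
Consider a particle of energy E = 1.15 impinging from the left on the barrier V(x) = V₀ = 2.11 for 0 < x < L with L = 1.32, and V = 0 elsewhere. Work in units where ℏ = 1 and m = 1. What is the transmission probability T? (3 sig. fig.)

T = 0.0973

Since E < V₀ the interior solution is evanescent with decay constant κ = √(2m(V₀ − E))/ℏ = 1.386.
κL = 1.829, sinh(κL) = 3.034.
The exact tunnelling result is T⁻¹ = 1 + V₀² sinh²(κL) / [4E(V₀ − E)] = 10.28, so T = 0.0973.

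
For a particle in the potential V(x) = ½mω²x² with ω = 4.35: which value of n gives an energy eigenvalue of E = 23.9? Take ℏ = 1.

E_n = ℏω(n + ½) ⇒ n = E/(ℏω) − ½ = 23.9/4.35 − 0.5 = 4.994 → n = 5.

n = 5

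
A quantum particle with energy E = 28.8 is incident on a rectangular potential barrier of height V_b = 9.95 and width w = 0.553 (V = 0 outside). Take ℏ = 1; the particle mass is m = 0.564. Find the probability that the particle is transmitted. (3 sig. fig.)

E > V_b: inside the barrier k₂ = √(2m(E − V_b))/ℏ = 4.611, k₂w = 2.550.
Matching at both interfaces gives T⁻¹ = 1 + V_b² sin²(k₂w) / [4E(E − V_b)] = 1.014, hence T = 0.986.

T = 0.986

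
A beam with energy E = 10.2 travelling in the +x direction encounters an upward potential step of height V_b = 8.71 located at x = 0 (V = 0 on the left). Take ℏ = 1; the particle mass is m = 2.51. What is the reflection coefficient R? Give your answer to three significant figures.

R = 0.200

The wavenumbers are k₁ = √(2mE)/ℏ = 7.156 on the left and k₂ = √(2m(E − V_b))/ℏ = 2.735 on the right.
Matching ψ and ψ′ at x = 0 gives r = (k₁ − k₂)/(k₁ + k₂), so R = r² = 0.1998 and T = 1 − R = 0.8002.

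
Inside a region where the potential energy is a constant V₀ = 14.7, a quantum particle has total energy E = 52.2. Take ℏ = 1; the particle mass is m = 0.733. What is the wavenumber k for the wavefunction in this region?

k = 7.41

With E > V₀ the solution is oscillatory, ψ ∝ e^{±ikx} with k = √(2m(E − V₀))/ℏ.
k = √(2 × 0.733 × 37.5) = 7.415.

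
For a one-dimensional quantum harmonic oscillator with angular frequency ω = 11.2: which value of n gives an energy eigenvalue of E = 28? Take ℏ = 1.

n = 2

E_n = ℏω(n + ½) ⇒ n = E/(ℏω) − ½ = 28/11.2 − 0.5 = 2.000 → n = 2.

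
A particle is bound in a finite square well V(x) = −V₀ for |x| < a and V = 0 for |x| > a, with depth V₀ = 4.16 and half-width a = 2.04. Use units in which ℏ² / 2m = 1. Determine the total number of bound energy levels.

N = 3

Define the well-strength parameter z₀ = (a/ℏ)√(2mV₀) = 2.04 × √(2·0.5·4.16) = 4.161.
The even/odd transcendental equations gain one root per π/2 in z₀, giving N = 1 + ⌊2z₀/π⌋ = 1 + ⌊2.649⌋ = 3.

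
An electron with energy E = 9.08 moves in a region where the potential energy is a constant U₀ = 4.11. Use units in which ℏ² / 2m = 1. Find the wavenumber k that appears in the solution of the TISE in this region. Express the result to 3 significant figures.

k = 2.23

With E > U₀ the solution is oscillatory, ψ ∝ e^{±ikx} with k = √(2m(E − U₀))/ℏ.
k = √(2 × 0.5 × 4.97) = 2.229.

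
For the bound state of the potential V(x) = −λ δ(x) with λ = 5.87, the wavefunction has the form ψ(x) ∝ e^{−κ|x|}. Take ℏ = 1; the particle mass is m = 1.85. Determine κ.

κ = 10.9

Integrate −(ℏ²/2m)ψ'' − λδ(x)ψ = Eψ from −ε to +ε: the ψ'' term gives ψ'(0⁺) − ψ'(0⁻) and the δ term gives −(2mλ/ℏ²)ψ(0).
With ψ ∝ e^{−κ|x|} this yields −2κ = −2mλ/ℏ², so κ = mλ/ℏ² = 10.86.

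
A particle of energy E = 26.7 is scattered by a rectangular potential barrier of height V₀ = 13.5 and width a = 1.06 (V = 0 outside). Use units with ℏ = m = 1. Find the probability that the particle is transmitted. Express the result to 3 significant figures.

Above the barrier the interior wavenumber is k₂ = √(2m(E − V₀))/ℏ = 5.138, giving phase k₂a = 5.446.
T = [1 + V₀² sin²(k₂a) / (4E(E − V₀))]⁻¹ = 1/1.071 = 0.933.

T = 0.933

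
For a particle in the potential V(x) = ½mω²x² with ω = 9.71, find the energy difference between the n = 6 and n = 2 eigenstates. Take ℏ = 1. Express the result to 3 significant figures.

E_n = ℏω(n + ½), so ΔE = (6 − 2) ℏω = 4 × 9.71 = 38.84.

ΔE = 38.8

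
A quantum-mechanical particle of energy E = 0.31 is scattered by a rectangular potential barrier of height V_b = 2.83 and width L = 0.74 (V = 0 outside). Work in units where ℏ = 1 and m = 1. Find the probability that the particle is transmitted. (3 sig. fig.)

T = 0.0571

E < V_b: inside the barrier ψ ∝ e^{±κx} with κ = √(2m(V_b − E))/ℏ = 2.245.
κL = 1.661, sinh(κL) = 2.538.
Matching ψ, ψ′ at both faces gives T = [1 + V_b² sinh²(κL) / (4E(V_b − E))]⁻¹ = 1/17.51 = 0.0571.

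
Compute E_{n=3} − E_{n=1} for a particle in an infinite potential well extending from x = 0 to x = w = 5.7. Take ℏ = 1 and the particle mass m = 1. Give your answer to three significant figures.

E_n = n²π²ℏ²/(2mw²), so ΔE = (3² − 1²) π²ℏ²/(2mw²).
ΔE = 8 × π² / (2 × 1 × 5.7²) = 1.215.

ΔE = 1.22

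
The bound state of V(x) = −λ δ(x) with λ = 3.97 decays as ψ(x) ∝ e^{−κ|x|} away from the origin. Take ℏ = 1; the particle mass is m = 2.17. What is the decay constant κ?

κ = 8.61

Integrating the TISE across x = 0 gives the cusp condition ψ'(0⁺) − ψ'(0⁻) = −(2mλ/ℏ²)ψ(0).
With ψ ∝ e^{−κ|x|} this yields −2κ = −2mλ/ℏ², so κ = mλ/ℏ² = 8.615.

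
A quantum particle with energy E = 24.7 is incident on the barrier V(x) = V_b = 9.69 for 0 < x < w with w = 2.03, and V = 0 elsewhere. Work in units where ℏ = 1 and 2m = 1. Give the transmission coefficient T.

T = 0.940

E > V_b: inside the barrier k₂ = √(2m(E − V_b))/ℏ = 3.874, k₂w = 7.865.
Matching at both interfaces gives T⁻¹ = 1 + V_b² sin²(k₂w) / [4E(E − V_b)] = 1.063, hence T = 0.940.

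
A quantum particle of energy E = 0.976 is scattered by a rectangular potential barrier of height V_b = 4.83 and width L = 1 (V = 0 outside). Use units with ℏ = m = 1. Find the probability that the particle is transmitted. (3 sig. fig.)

T = 0.00998

E < V_b: inside the barrier ψ ∝ e^{±κx} with κ = √(2m(V_b − E))/ℏ = 2.776.
κL = 2.776, sinh(κL) = 7.999.
Matching ψ, ψ′ at both faces gives T = [1 + V_b² sinh²(κL) / (4E(V_b − E))]⁻¹ = 1/100.2 = 0.00998.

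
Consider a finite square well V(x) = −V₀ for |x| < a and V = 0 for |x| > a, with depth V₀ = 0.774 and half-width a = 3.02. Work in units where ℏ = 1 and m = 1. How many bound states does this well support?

N = 3

Define the well-strength parameter z₀ = (a/ℏ)√(2mV₀) = 3.02 × √(2·1·0.774) = 3.757.
A new bound state (alternating even/odd) appears each time z₀ passes a multiple of π/2, so N = ⌊2z₀/π⌋ + 1 = ⌊2.392⌋ + 1 = 3.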